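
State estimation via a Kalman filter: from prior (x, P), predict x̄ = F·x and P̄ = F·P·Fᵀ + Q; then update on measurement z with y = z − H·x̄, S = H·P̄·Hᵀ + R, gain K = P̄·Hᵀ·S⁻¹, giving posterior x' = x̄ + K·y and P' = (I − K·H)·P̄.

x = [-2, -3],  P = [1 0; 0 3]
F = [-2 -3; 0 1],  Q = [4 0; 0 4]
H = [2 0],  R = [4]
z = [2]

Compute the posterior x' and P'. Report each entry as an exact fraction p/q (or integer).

x' = [4/3, 0]
P' = [35/36 -1/4; -1/4 19/4]

x̄ = F·x = [13, -3]
P̄ = F·P·Fᵀ + Q = [35 -9; -9 7]
y = z − H·x̄ = [-24]
S = H·P̄·Hᵀ + R = [144]
K = P̄·Hᵀ·S⁻¹ = [35/72; -1/8]
x' = x̄ + K·y = [4/3, 0]
P' = (I − K·H)·P̄ = [35/36 -1/4; -1/4 19/4]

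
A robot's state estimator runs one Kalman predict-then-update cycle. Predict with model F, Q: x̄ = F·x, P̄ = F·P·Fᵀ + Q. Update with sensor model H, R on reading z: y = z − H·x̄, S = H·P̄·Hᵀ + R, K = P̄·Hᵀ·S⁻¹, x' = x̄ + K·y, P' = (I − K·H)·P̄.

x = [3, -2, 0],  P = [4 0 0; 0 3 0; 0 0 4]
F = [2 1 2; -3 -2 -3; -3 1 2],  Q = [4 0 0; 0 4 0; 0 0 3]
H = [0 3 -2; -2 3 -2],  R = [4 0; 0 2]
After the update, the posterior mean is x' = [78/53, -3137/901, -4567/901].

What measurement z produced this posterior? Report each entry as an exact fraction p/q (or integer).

z = [-1, -3]

x̄ = F·x = [4, -5, -11]
P̄ = F·P·Fᵀ + Q = [39 -54 -5; -54 88 6; -5 6 58]
S = H·P̄·Hᵀ + R = [956 1256; 1256 1718]
K = P̄·Hᵀ·S⁻¹ = [68/159 -71/159; -267/901 384/901; -14459/16218 4870/8109]
x' − x̄ = [-134/53, 1368/901, 5344/901] = K·y
y = (KᵀK)⁻¹·Kᵀ·(x' − x̄) = [-8, -2]
z = y + H·x̄ = [-8, -2] + [7, -1] = [-1, -3]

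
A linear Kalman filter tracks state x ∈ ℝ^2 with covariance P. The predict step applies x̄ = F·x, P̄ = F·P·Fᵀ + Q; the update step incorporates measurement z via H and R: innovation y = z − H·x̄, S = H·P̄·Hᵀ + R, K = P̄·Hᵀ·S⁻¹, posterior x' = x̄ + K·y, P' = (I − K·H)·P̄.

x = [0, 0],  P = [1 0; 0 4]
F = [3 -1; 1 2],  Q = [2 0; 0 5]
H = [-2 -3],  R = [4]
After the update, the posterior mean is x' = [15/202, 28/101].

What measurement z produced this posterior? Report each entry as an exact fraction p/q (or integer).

x̄ = F·x = [0, 0]
P̄ = F·P·Fᵀ + Q = [15 -5; -5 22]
S = H·P̄·Hᵀ + R = [202]
K = P̄·Hᵀ·S⁻¹ = [-15/202; -28/101]
x' − x̄ = [15/202, 28/101] = K·y
y = (KᵀK)⁻¹·Kᵀ·(x' − x̄) = [-1]
z = y + H·x̄ = [-1] + [0] = [-1]

z = [-1]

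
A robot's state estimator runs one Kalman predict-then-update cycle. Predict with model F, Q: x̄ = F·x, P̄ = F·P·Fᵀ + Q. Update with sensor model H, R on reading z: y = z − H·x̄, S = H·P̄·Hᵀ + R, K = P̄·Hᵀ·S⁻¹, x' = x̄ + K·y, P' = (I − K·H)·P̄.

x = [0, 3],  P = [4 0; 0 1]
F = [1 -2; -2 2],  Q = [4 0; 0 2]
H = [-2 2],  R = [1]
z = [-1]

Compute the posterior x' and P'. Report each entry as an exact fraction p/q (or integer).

x̄ = F·x = [-6, 6]
P̄ = F·P·Fᵀ + Q = [12 -12; -12 22]
y = z − H·x̄ = [-25]
S = H·P̄·Hᵀ + R = [233]
K = P̄·Hᵀ·S⁻¹ = [-48/233; 68/233]
x' = x̄ + K·y = [-198/233, -302/233]
P' = (I − K·H)·P̄ = [492/233 468/233; 468/233 502/233]

x' = [-198/233, -302/233]
P' = [492/233 468/233; 468/233 502/233]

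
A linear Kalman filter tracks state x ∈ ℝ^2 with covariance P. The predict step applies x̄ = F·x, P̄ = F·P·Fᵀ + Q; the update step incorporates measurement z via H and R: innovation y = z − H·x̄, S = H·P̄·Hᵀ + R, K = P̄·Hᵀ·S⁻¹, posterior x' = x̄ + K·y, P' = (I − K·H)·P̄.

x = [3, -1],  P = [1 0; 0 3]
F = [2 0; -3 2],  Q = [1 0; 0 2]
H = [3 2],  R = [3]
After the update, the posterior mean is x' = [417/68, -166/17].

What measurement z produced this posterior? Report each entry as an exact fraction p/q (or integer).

x̄ = F·x = [6, -11]
P̄ = F·P·Fᵀ + Q = [5 -6; -6 23]
S = H·P̄·Hᵀ + R = [68]
K = P̄·Hᵀ·S⁻¹ = [3/68; 7/17]
x' − x̄ = [9/68, 21/17] = K·y
y = (KᵀK)⁻¹·Kᵀ·(x' − x̄) = [3]
z = y + H·x̄ = [3] + [-4] = [-1]

z = [-1]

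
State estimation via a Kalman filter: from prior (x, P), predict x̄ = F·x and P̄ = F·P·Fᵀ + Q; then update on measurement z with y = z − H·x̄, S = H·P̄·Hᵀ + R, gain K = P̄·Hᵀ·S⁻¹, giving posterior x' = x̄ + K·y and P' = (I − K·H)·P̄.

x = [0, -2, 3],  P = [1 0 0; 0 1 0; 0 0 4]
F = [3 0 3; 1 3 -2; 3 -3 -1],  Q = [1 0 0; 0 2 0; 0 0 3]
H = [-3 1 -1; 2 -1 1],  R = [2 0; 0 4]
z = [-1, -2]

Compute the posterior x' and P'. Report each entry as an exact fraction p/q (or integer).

x̄ = F·x = [9, -12, 3]
P̄ = F·P·Fᵀ + Q = [46 -21 -3; -21 28 2; -3 2 25]
y = z − H·x̄ = [41, -35]
S = H·P̄·Hᵀ + R = [573 -415; -415 309]
K = P̄·Hᵀ·S⁻¹ = [-1277/2416 -855/2416; -719/4832 -2029/4832; 2729/4832 3931/4832]
x' = x̄ + K·y = [-43/151, -514/151, -350/151]
P' = (I − K·H)·P̄ = [2987/1208 4777/2416 -10591/2416; 4777/2416 61315/4832 34091/4832; -10591/2416 34091/4832 92179/4832]

x' = [-43/151, -514/151, -350/151]
P' = [2987/1208 4777/2416 -10591/2416; 4777/2416 61315/4832 34091/4832; -10591/2416 34091/4832 92179/4832]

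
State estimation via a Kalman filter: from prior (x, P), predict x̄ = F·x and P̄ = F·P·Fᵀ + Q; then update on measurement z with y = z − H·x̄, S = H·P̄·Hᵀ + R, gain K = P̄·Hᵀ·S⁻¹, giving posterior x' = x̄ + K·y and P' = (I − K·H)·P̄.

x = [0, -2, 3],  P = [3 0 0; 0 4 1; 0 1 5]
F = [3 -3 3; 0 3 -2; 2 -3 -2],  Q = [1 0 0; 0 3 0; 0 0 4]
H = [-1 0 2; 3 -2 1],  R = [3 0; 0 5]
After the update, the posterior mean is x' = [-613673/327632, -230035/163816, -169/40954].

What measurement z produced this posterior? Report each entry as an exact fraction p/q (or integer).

x̄ = F·x = [15, -12, 0]
P̄ = F·P·Fᵀ + Q = [91 -51 21; -51 47 -16; 21 -16 84]
S = H·P̄·Hᵀ + R = [346 -38; -38 1898]
K = P̄·Hᵀ·S⁻¹ = [-38977/327632 67577/327632; 6517/163816 -22569/163816; 17863/40954 2110/20477]
x' − x̄ = [-5528153/327632, 1735757/163816, -169/40954] = K·y
y = (KᵀK)⁻¹·Kᵀ·(x' − x̄) = [17, -72]
z = y + H·x̄ = [17, -72] + [-15, 69] = [2, -3]

z = [2, -3]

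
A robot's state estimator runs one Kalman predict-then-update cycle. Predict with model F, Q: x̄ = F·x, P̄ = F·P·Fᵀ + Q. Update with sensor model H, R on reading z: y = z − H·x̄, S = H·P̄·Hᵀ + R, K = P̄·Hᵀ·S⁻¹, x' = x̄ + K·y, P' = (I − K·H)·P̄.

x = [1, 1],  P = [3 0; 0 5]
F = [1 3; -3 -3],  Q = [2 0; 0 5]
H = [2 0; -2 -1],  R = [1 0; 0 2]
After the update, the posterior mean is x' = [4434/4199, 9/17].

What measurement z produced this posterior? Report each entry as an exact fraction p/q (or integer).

z = [2, -3]

x̄ = F·x = [4, -6]
P̄ = F·P·Fᵀ + Q = [50 -54; -54 77]
S = H·P̄·Hᵀ + R = [201 -92; -92 63]
K = P̄·Hᵀ·S⁻¹ = [2068/4199 -46/4199; -16/17 -15/17]
x' − x̄ = [-12362/4199, 111/17] = K·y
y = (KᵀK)⁻¹·Kᵀ·(x' − x̄) = [-6, -1]
z = y + H·x̄ = [-6, -1] + [8, -2] = [2, -3]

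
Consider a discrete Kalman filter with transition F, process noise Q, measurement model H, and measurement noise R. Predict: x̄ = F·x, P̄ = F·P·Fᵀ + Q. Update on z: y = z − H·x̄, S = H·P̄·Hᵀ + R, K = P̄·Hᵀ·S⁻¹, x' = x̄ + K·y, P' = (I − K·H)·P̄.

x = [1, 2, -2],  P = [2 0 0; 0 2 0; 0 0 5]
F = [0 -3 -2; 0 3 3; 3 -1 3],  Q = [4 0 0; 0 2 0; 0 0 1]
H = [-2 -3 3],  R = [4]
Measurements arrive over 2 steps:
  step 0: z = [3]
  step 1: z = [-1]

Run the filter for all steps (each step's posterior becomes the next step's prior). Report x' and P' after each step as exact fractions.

step 0: x' = [-890/361, 252/361, 1/361], P' = [15018/361 -17112/361 -7116/361; -17112/361 23141/361 11757/361; -7116/361 11757/361 7185/361]
step 1: x' = [17802852/2952869, -20607723/2952869, -9735654/2952869], P' = [624026089/2952869 -727562802/2952869 -310283700/2952869; -727562802/2952869 873519094/2952869 387067650/2952869; -310283700/2952869 387067650/2952869 180955158/2952869]

step 0: x̄ = F·x = [-2, 0, -5]
step 0: P̄ = F·P·Fᵀ + Q = [42 -48 -24; -48 65 39; -24 39 66]
step 0: y = z − H·x̄ = [14]
step 0: S = H·P̄·Hᵀ + R = [361]
step 0: K = P̄·Hᵀ·S⁻¹ = [-12/361; 18/361; 129/361]
step 0: x' = x̄ + K·y = [-890/361, 252/361, 1/361]
step 0: P' = (I − K·H)·P̄ = [15018/361 -17112/361 -7116/361; -17112/361 23141/361 11757/361; -7116/361 11757/361 7185/361]
step 1: x̄ = F·x = [-758/361, 759/361, -2919/361]
step 1: P̄ = F·P·Fᵀ + Q = [379537/361 -427734/361 140718/361; -427734/361 485282/361 -152268/361; 140718/361 -152268/361 127371/361]
step 1: y = z − H·x̄ = [9157/361]
step 1: S = H·P̄·Hᵀ + R = [2952869/361]
step 1: K = P̄·Hᵀ·S⁻¹ = [946282/2952869; -1057182/2952869; 557481/2952869]
step 1: x' = x̄ + K·y = [17802852/2952869, -20607723/2952869, -9735654/2952869]
step 1: P' = (I − K·H)·P̄ = [624026089/2952869 -727562802/2952869 -310283700/2952869; -727562802/2952869 873519094/2952869 387067650/2952869; -310283700/2952869 387067650/2952869 180955158/2952869]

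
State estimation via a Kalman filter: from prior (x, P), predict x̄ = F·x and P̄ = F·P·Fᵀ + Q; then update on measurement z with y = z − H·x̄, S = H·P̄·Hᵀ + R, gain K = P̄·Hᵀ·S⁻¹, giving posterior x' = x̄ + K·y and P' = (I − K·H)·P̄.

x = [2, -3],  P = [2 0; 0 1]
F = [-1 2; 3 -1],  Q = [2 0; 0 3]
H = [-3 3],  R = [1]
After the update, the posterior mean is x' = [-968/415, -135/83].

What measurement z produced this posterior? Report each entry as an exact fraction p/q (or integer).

z = [2]

x̄ = F·x = [-8, 9]
P̄ = F·P·Fᵀ + Q = [8 -8; -8 22]
S = H·P̄·Hᵀ + R = [415]
K = P̄·Hᵀ·S⁻¹ = [-48/415; 18/83]
x' − x̄ = [2352/415, -882/83] = K·y
y = (KᵀK)⁻¹·Kᵀ·(x' − x̄) = [-49]
z = y + H·x̄ = [-49] + [51] = [2]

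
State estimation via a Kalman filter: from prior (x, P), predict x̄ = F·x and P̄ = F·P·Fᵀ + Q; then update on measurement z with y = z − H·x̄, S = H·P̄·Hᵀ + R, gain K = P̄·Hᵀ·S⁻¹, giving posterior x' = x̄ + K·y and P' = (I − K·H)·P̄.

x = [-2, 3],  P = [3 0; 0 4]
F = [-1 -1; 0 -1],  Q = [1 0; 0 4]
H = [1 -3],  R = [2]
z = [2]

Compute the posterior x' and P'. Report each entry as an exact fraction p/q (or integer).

x̄ = F·x = [-1, -3]
P̄ = F·P·Fᵀ + Q = [8 4; 4 8]
y = z − H·x̄ = [-6]
S = H·P̄·Hᵀ + R = [58]
K = P̄·Hᵀ·S⁻¹ = [-2/29; -10/29]
x' = x̄ + K·y = [-17/29, -27/29]
P' = (I − K·H)·P̄ = [224/29 76/29; 76/29 32/29]

x' = [-17/29, -27/29]
P' = [224/29 76/29; 76/29 32/29]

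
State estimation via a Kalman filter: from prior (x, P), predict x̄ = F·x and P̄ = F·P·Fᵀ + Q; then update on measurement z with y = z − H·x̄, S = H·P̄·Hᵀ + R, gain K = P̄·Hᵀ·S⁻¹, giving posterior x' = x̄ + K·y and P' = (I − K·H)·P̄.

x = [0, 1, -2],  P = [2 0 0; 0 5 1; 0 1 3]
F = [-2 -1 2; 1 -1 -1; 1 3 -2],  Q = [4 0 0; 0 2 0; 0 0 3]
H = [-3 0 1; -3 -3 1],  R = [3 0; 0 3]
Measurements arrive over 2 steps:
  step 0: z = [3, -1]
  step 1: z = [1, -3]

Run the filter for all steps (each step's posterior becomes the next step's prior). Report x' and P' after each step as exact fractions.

step 0: x̄ = F·x = [-5, 1, 7]
step 0: P̄ = F·P·Fᵀ + Q = [25 -6 -23; -6 14 -8; -23 -8 50]
step 0: y = z − H·x̄ = [-19, -20]
step 0: S = H·P̄·Hᵀ + R = [416 383; 383 482]
step 0: K = P̄·Hᵀ·S⁻¹ = [-5532/17941 1418/17941; 5692/17941 -5714/17941; 863/17941 4637/17941]
step 0: x' = x̄ + K·y = [-1851/2563, 3439/2563, 2350/2563]
step 0: P' = (I − K·H)·P̄ = [19829/17941 -6950/17941 42891/17941; -6950/17941 11406/17941 -3774/17941; 42891/17941 -3774/17941 131262/17941]
step 1: x̄ = F·x = [4963/2563, -7640/2563, 3766/2563]
step 1: P̄ = F·P·Fᵀ + Q = [47386/2563 -17484/2563 -46160/2563; -17484/2563 118949/17941 109336/17941; -46160/2563 109336/17941 533378/17941]
step 1: y = z − H·x̄ = [13686/2563, -19486/2563]
step 1: S = H·P̄·Hᵀ + R = [5511239/17941 4027916/17941; 4027916/17941 3722780/17941]
step 1: K = P̄·Hᵀ·S⁻¹ = [-5000964/19940467 633313/39880934; 6000931/19940467 -23407571/79761868; 4006880/19940467 3913897/39880934]
step 1: x' = x̄ + K·y = [9500966/19940467, 34189275/39880934, 35817737/19940467]
step 1: P' = (I − K·H)·P̄ = [18006353/19940467 -10635241/39880934 39016167/19940467; -10635241/39880934 47411295/79761868 4099863/39880934; 39016167/19940467 4099863/39880934 129069141/19940467]

step 0: x' = [-1851/2563, 3439/2563, 2350/2563], P' = [19829/17941 -6950/17941 42891/17941; -6950/17941 11406/17941 -3774/17941; 42891/17941 -3774/17941 131262/17941]
step 1: x' = [9500966/19940467, 34189275/39880934, 35817737/19940467], P' = [18006353/19940467 -10635241/39880934 39016167/19940467; -10635241/39880934 47411295/79761868 4099863/39880934; 39016167/19940467 4099863/39880934 129069141/19940467]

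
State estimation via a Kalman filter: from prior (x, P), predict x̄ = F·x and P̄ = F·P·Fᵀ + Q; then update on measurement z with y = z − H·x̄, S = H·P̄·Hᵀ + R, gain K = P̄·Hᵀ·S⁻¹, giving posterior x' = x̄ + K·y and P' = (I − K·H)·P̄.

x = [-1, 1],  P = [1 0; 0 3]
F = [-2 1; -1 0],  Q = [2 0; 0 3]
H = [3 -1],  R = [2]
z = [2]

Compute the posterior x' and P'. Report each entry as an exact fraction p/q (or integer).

x' = [1, 21/25]
P' = [2/3 4/3; 4/3 296/75]

x̄ = F·x = [3, 1]
P̄ = F·P·Fᵀ + Q = [9 2; 2 4]
y = z − H·x̄ = [-6]
S = H·P̄·Hᵀ + R = [75]
K = P̄·Hᵀ·S⁻¹ = [1/3; 2/75]
x' = x̄ + K·y = [1, 21/25]
P' = (I − K·H)·P̄ = [2/3 4/3; 4/3 296/75]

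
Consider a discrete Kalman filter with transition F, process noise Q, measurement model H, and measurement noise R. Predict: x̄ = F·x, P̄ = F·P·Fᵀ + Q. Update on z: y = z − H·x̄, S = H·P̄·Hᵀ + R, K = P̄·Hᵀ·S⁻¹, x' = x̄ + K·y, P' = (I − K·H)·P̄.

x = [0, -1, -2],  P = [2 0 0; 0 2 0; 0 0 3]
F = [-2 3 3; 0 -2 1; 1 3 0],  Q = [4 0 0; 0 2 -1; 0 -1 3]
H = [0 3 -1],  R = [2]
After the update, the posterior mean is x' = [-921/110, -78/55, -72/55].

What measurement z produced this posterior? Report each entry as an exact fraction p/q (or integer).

x̄ = F·x = [-9, 0, -3]
P̄ = F·P·Fᵀ + Q = [57 -3 14; -3 13 -13; 14 -13 23]
S = H·P̄·Hᵀ + R = [220]
K = P̄·Hᵀ·S⁻¹ = [-23/220; 13/55; -31/110]
x' − x̄ = [69/110, -78/55, 93/55] = K·y
y = (KᵀK)⁻¹·Kᵀ·(x' − x̄) = [-6]
z = y + H·x̄ = [-6] + [3] = [-3]

z = [-3]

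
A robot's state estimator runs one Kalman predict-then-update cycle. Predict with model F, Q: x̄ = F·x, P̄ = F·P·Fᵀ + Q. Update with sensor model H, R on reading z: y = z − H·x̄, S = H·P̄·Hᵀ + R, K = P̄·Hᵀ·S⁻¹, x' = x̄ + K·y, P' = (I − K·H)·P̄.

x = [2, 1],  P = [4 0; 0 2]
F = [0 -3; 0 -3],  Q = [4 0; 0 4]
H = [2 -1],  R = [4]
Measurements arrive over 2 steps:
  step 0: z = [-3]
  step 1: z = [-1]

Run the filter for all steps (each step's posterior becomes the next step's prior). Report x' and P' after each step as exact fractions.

step 0: x' = [-3, -3], P' = [124/21 28/3; 28/3 52/3]
step 1: x' = [-1/9, 5/9], P' = [476/45 788/45; 788/45 1424/45]

step 0: x̄ = F·x = [-3, -3]
step 0: P̄ = F·P·Fᵀ + Q = [22 18; 18 22]
step 0: y = z − H·x̄ = [0]
step 0: S = H·P̄·Hᵀ + R = [42]
step 0: K = P̄·Hᵀ·S⁻¹ = [13/21; 1/3]
step 0: x' = x̄ + K·y = [-3, -3]
step 0: P' = (I − K·H)·P̄ = [124/21 28/3; 28/3 52/3]
step 1: x̄ = F·x = [9, 9]
step 1: P̄ = F·P·Fᵀ + Q = [160 156; 156 160]
step 1: y = z − H·x̄ = [-10]
step 1: S = H·P̄·Hᵀ + R = [180]
step 1: K = P̄·Hᵀ·S⁻¹ = [41/45; 38/45]
step 1: x' = x̄ + K·y = [-1/9, 5/9]
step 1: P' = (I − K·H)·P̄ = [476/45 788/45; 788/45 1424/45]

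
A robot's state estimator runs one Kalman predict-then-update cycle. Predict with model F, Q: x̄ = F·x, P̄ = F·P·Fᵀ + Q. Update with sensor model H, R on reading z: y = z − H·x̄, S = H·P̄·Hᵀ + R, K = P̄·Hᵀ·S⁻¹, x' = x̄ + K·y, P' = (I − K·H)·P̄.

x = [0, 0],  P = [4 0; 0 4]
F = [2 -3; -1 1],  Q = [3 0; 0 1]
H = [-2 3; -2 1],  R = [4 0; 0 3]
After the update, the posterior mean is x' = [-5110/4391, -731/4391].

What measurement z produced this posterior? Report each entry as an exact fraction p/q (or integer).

x̄ = F·x = [0, 0]
P̄ = F·P·Fᵀ + Q = [55 -20; -20 9]
S = H·P̄·Hᵀ + R = [545 407; 407 312]
K = P̄·Hᵀ·S⁻¹ = [-130/4391 -1660/4391; 961/4391 -564/4391]
x' − x̄ = [-5110/4391, -731/4391] = K·y
y = (KᵀK)⁻¹·Kᵀ·(x' − x̄) = [1, 3]
z = y + H·x̄ = [1, 3] + [0, 0] = [1, 3]

z = [1, 3]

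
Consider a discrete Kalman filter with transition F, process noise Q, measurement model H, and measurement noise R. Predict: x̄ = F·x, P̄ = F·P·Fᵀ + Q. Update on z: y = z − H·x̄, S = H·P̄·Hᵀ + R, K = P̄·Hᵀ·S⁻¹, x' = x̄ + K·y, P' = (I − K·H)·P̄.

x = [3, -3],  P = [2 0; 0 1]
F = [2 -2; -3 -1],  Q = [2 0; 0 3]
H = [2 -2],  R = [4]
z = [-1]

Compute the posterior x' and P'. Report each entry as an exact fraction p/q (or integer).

x' = [80/19, 250/57]
P' = [74/19 66/19; 66/19 230/57]

x̄ = F·x = [12, -6]
P̄ = F·P·Fᵀ + Q = [14 -10; -10 22]
y = z − H·x̄ = [-37]
S = H·P̄·Hᵀ + R = [228]
K = P̄·Hᵀ·S⁻¹ = [4/19; -16/57]
x' = x̄ + K·y = [80/19, 250/57]
P' = (I − K·H)·P̄ = [74/19 66/19; 66/19 230/57]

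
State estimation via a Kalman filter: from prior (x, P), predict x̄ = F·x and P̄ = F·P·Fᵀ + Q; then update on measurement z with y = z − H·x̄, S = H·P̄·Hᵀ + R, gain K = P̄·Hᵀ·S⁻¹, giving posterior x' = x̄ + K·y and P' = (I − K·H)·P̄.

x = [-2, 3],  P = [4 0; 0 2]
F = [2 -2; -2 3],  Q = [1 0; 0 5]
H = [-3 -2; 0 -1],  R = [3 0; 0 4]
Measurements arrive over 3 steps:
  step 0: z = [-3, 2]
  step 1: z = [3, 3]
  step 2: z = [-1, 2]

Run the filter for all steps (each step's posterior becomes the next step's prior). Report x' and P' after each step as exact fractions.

step 0: x' = [2713/2028, -112/169], P' = [3929/2028 -410/169; -410/169 612/169]
step 1: x' = [3429311/3008602, -4505379/1504301], P' = [3025935/1504301 -3821460/1504301; -3821460/1504301 5694756/1504301]
step 2: x' = [4571111591/2325071828, -1428804020/581267957], P' = [9372444691/4650143656 -1479720801/581267957; -1479720801/581267957 2204589084/581267957]

step 0: x̄ = F·x = [-10, 13]
step 0: P̄ = F·P·Fᵀ + Q = [25 -28; -28 39]
step 0: y = z − H·x̄ = [-7, 15]
step 0: S = H·P̄·Hᵀ + R = [48 -6; -6 43]
step 0: K = P̄·Hᵀ·S⁻¹ = [-649/2028 205/338; 2/169 -153/169]
step 0: x' = x̄ + K·y = [2713/2028, -112/169]
step 0: P' = (I − K·H)·P̄ = [3929/2028 -410/169; -410/169 612/169]
step 1: x̄ = F·x = [4057/1014, -4729/1014]
step 1: P̄ = F·P·Fᵀ + Q = [21620/507 -27245/507; -27245/507 37748/507]
step 1: y = z − H·x̄ = [5755/1014, -1687/1014]
step 1: S = H·P̄·Hᵀ + R = [20153/507 -6239/507; -6239/507 39776/507]
step 1: K = P̄·Hᵀ·S⁻¹ = [-478295/1504301 955365/1504301; 24956/1504301 -1423689/1504301]
step 1: x' = x̄ + K·y = [3429311/3008602, -4505379/1504301]
step 1: P' = (I − K·H)·P̄ = [3025935/1504301 -3821460/1504301; -3821460/1504301 5694756/1504301]
step 2: x̄ = F·x = [12440069/1504301, -16945448/1504301]
step 2: P̄ = F·P·Fᵀ + Q = [66958745/1504301 -84486876/1504301; -84486876/1504301 116735569/1504301]
step 2: y = z − H·x̄ = [1925010/1504301, -13936846/1504301]
step 2: S = H·P̄·Hᵀ + R = [60241372/1504301 -19989490/1504301; -19989490/1504301 122752773/1504301]
step 2: K = P̄·Hᵀ·S⁻¹ = [-1480600419/4650143656 1479720801/2325071828; 9994745/581267957 -551147271/581267957]
step 2: x' = x̄ + K·y = [4571111591/2325071828, -1428804020/581267957]
step 2: P' = (I − K·H)·P̄ = [9372444691/4650143656 -1479720801/581267957; -1479720801/581267957 2204589084/581267957]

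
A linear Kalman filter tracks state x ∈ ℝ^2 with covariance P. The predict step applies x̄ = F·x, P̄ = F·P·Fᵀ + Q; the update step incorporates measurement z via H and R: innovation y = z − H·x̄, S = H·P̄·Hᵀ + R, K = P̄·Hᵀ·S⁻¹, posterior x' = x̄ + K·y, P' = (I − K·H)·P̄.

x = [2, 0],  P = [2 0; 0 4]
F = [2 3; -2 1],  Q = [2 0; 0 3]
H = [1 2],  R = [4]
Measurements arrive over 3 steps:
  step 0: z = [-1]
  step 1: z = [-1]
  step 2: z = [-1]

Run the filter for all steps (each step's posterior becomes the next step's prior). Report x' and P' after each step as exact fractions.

step 0: x̄ = F·x = [4, -4]
step 0: P̄ = F·P·Fᵀ + Q = [46 4; 4 15]
step 0: y = z − H·x̄ = [3]
step 0: S = H·P̄·Hᵀ + R = [126]
step 0: K = P̄·Hᵀ·S⁻¹ = [3/7; 17/63]
step 0: x' = x̄ + K·y = [37/7, -67/21]
step 0: P' = (I − K·H)·P̄ = [160/7 -74/7; -74/7 367/63]
step 1: x̄ = F·x = [1, -289/21]
step 1: P̄ = F·P·Fᵀ + Q = [19 -95/3; -95/3 8980/63]
step 1: y = z − H·x̄ = [536/21]
step 1: S = H·P̄·Hᵀ + R = [29389/63]
step 1: K = P̄·Hᵀ·S⁻¹ = [-2793/29389; 15965/29389]
step 1: x' = x̄ + K·y = [-41899/29389, 3039/29389]
step 1: P' = (I − K·H)·P̄ = [434568/29389 -222870/29389; -222870/29389 143365/29389]
step 2: x̄ = F·x = [-74681/29389, 86837/29389]
step 2: P̄ = F·P·Fᵀ + Q = [412895/29389 -416697/29389; -416697/29389 2861284/29389]
step 2: y = z − H·x̄ = [-128382/29389]
step 2: S = H·P̄·Hᵀ + R = [10308799/29389]
step 2: K = P̄·Hᵀ·S⁻¹ = [-420499/10308799; 5305871/10308799]
step 2: x' = x̄ + K·y = [-24359009/10308799, 7281869/10308799]
step 2: P' = (I − K·H)·P̄ = [138814936/10308799 -70248466/10308799; -70248466/10308799 45735975/10308799]

step 0: x' = [37/7, -67/21], P' = [160/7 -74/7; -74/7 367/63]
step 1: x' = [-41899/29389, 3039/29389], P' = [434568/29389 -222870/29389; -222870/29389 143365/29389]
step 2: x' = [-24359009/10308799, 7281869/10308799], P' = [138814936/10308799 -70248466/10308799; -70248466/10308799 45735975/10308799]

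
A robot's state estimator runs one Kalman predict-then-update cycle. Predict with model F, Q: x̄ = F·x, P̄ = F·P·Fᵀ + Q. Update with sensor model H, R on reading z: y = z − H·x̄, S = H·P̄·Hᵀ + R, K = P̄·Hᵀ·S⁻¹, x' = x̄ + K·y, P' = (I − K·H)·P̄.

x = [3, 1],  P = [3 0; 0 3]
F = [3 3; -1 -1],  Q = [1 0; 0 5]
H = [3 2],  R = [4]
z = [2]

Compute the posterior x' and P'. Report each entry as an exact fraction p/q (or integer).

x' = [190/109, -476/327]
P' = [448/109 -586/109; -586/109 2573/327]

x̄ = F·x = [12, -4]
P̄ = F·P·Fᵀ + Q = [55 -18; -18 11]
y = z − H·x̄ = [-26]
S = H·P̄·Hᵀ + R = [327]
K = P̄·Hᵀ·S⁻¹ = [43/109; -32/327]
x' = x̄ + K·y = [190/109, -476/327]
P' = (I − K·H)·P̄ = [448/109 -586/109; -586/109 2573/327]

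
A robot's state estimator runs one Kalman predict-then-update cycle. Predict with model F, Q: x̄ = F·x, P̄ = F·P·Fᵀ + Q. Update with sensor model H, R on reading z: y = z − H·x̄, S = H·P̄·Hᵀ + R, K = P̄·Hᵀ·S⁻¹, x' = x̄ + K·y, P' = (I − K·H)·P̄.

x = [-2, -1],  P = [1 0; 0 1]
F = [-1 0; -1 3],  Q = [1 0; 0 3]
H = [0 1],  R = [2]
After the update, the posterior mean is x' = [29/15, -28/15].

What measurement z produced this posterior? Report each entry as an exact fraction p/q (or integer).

x̄ = F·x = [2, -1]
P̄ = F·P·Fᵀ + Q = [2 1; 1 13]
S = H·P̄·Hᵀ + R = [15]
K = P̄·Hᵀ·S⁻¹ = [1/15; 13/15]
x' − x̄ = [-1/15, -13/15] = K·y
y = (KᵀK)⁻¹·Kᵀ·(x' − x̄) = [-1]
z = y + H·x̄ = [-1] + [-1] = [-2]

z = [-2]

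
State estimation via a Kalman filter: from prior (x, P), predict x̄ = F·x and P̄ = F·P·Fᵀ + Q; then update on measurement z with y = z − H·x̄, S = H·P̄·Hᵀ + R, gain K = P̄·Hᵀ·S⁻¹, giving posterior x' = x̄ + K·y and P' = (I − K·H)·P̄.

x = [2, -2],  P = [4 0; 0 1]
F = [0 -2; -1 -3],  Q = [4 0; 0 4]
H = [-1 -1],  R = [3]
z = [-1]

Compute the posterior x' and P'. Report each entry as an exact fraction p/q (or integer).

x̄ = F·x = [4, 4]
P̄ = F·P·Fᵀ + Q = [8 6; 6 17]
y = z − H·x̄ = [7]
S = H·P̄·Hᵀ + R = [40]
K = P̄·Hᵀ·S⁻¹ = [-7/20; -23/40]
x' = x̄ + K·y = [31/20, -1/40]
P' = (I − K·H)·P̄ = [31/10 -41/20; -41/20 151/40]

x' = [31/20, -1/40]
P' = [31/10 -41/20; -41/20 151/40]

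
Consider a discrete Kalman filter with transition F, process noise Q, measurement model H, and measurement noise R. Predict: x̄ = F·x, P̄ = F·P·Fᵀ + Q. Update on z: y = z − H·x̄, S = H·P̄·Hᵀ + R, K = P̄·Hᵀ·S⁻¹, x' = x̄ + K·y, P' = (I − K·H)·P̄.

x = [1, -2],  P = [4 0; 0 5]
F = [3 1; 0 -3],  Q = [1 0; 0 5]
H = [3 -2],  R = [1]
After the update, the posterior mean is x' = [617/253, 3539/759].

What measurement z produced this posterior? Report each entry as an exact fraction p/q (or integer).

x̄ = F·x = [1, 6]
P̄ = F·P·Fᵀ + Q = [42 -15; -15 50]
S = H·P̄·Hᵀ + R = [759]
K = P̄·Hᵀ·S⁻¹ = [52/253; -145/759]
x' − x̄ = [364/253, -1015/759] = K·y
y = (KᵀK)⁻¹·Kᵀ·(x' − x̄) = [7]
z = y + H·x̄ = [7] + [-9] = [-2]

z = [-2]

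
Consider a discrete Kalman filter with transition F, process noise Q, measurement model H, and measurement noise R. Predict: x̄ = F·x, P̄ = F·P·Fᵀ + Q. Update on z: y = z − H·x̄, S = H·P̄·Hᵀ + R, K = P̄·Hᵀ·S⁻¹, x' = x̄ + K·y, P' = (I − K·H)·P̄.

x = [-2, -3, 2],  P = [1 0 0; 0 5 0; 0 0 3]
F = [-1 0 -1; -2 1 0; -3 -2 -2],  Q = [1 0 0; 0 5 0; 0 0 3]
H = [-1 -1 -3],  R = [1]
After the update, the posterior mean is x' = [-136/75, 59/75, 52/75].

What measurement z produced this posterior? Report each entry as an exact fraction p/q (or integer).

z = [-1]

x̄ = F·x = [0, 1, 8]
P̄ = F·P·Fᵀ + Q = [5 2 9; 2 14 -4; 9 -4 44]
S = H·P̄·Hᵀ + R = [450]
K = P̄·Hᵀ·S⁻¹ = [-17/225; -2/225; -137/450]
x' − x̄ = [-136/75, -16/75, -548/75] = K·y
y = (KᵀK)⁻¹·Kᵀ·(x' − x̄) = [24]
z = y + H·x̄ = [24] + [-25] = [-1]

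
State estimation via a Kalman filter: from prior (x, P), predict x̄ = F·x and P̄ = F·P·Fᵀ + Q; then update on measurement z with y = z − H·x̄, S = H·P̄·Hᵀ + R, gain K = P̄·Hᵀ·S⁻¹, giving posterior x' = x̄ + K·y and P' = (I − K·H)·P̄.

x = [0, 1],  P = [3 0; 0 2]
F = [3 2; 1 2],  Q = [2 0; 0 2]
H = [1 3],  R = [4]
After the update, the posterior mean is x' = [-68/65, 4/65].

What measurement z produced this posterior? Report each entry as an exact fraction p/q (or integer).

x̄ = F·x = [2, 2]
P̄ = F·P·Fᵀ + Q = [37 17; 17 13]
S = H·P̄·Hᵀ + R = [260]
K = P̄·Hᵀ·S⁻¹ = [22/65; 14/65]
x' − x̄ = [-198/65, -126/65] = K·y
y = (KᵀK)⁻¹·Kᵀ·(x' − x̄) = [-9]
z = y + H·x̄ = [-9] + [8] = [-1]

z = [-1]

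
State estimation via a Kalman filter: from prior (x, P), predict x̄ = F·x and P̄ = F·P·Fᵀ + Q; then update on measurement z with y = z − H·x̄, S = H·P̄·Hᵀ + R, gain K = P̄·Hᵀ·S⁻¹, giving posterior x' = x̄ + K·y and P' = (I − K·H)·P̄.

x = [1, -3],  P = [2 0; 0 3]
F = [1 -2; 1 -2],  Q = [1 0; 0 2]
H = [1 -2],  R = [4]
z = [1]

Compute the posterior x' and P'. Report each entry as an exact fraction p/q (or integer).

x' = [85/27, 5/3]
P' = [236/27 16/3; 16/3 4]

x̄ = F·x = [7, 7]
P̄ = F·P·Fᵀ + Q = [15 14; 14 16]
y = z − H·x̄ = [8]
S = H·P̄·Hᵀ + R = [27]
K = P̄·Hᵀ·S⁻¹ = [-13/27; -2/3]
x' = x̄ + K·y = [85/27, 5/3]
P' = (I − K·H)·P̄ = [236/27 16/3; 16/3 4]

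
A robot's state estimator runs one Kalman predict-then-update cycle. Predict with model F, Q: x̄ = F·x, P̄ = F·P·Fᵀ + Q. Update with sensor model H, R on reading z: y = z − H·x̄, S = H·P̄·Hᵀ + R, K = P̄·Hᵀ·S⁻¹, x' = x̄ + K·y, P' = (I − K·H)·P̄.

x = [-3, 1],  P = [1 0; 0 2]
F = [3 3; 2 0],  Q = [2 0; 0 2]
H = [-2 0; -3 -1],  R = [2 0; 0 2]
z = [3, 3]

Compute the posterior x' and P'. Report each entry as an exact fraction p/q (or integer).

x̄ = F·x = [-6, -6]
P̄ = F·P·Fᵀ + Q = [29 6; 6 6]
y = z − H·x̄ = [-9, -21]
S = H·P̄·Hᵀ + R = [118 186; 186 305]
K = P̄·Hᵀ·S⁻¹ = [-196/697 -93/697; 402/697 -300/697]
x' = x̄ + K·y = [-465/697, -1500/697]
P' = (I − K·H)·P̄ = [196/697 -402/697; -402/697 1806/697]

x' = [-465/697, -1500/697]
P' = [196/697 -402/697; -402/697 1806/697]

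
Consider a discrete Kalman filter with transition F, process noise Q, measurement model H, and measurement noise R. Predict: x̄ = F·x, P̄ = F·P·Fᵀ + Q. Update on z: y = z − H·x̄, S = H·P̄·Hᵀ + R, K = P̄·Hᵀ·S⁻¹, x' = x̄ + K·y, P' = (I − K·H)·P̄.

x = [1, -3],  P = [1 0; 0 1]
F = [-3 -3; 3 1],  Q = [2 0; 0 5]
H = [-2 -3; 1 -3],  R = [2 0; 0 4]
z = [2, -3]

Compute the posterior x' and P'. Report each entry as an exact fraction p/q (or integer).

x' = [-8908/6691, 2733/6691]
P' = [4292/6691 -1452/6691; -1452/6691 1464/6691]

x̄ = F·x = [6, 0]
P̄ = F·P·Fᵀ + Q = [20 -12; -12 15]
y = z − H·x̄ = [14, -9]
S = H·P̄·Hᵀ + R = [73 59; 59 231]
K = P̄·Hᵀ·S⁻¹ = [-2114/6691 2162/6691; -744/6691 -1461/6691]
x' = x̄ + K·y = [-8908/6691, 2733/6691]
P' = (I − K·H)·P̄ = [4292/6691 -1452/6691; -1452/6691 1464/6691]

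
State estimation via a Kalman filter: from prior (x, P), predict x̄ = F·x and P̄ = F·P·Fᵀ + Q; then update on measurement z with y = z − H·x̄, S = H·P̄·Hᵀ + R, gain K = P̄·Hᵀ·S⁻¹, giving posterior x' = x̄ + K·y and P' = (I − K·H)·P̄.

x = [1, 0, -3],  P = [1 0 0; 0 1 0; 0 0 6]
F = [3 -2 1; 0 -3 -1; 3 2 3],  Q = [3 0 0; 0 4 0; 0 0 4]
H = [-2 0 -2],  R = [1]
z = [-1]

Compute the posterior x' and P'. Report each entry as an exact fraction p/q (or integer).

x̄ = F·x = [0, 3, -6]
P̄ = F·P·Fᵀ + Q = [22 0 23; 0 19 -24; 23 -24 71]
y = z − H·x̄ = [-13]
S = H·P̄·Hᵀ + R = [557]
K = P̄·Hᵀ·S⁻¹ = [-90/557; 48/557; -188/557]
x' = x̄ + K·y = [1170/557, 1047/557, -898/557]
P' = (I − K·H)·P̄ = [4154/557 4320/557 -4109/557; 4320/557 8279/557 -4344/557; -4109/557 -4344/557 4203/557]

x' = [1170/557, 1047/557, -898/557]
P' = [4154/557 4320/557 -4109/557; 4320/557 8279/557 -4344/557; -4109/557 -4344/557 4203/557]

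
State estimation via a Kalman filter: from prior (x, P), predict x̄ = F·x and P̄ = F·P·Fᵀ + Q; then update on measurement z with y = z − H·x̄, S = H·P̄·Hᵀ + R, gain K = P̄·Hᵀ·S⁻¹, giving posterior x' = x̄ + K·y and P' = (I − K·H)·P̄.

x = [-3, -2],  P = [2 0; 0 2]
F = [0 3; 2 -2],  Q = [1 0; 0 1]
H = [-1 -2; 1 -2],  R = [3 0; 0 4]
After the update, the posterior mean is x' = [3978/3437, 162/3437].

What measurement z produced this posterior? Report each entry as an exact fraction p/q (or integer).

z = [-3, 2]

x̄ = F·x = [-6, -2]
P̄ = F·P·Fᵀ + Q = [19 -12; -12 17]
S = H·P̄·Hᵀ + R = [42 49; 49 139]
K = P̄·Hᵀ·S⁻¹ = [-1412/3437 223/491; -804/3437 -122/491]
x' − x̄ = [24600/3437, 7036/3437] = K·y
y = (KᵀK)⁻¹·Kᵀ·(x' − x̄) = [-13, 4]
z = y + H·x̄ = [-13, 4] + [10, -2] = [-3, 2]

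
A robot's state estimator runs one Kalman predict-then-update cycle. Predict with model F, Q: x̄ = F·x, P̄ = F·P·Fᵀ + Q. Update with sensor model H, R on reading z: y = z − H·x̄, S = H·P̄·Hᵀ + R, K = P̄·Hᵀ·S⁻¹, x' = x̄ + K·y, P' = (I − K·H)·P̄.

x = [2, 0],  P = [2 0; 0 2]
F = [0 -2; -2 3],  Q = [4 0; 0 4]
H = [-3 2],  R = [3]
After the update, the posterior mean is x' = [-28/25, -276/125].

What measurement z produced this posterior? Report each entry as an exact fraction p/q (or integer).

z = [-1]

x̄ = F·x = [0, -4]
P̄ = F·P·Fᵀ + Q = [12 -12; -12 30]
S = H·P̄·Hᵀ + R = [375]
K = P̄·Hᵀ·S⁻¹ = [-4/25; 32/125]
x' − x̄ = [-28/25, 224/125] = K·y
y = (KᵀK)⁻¹·Kᵀ·(x' − x̄) = [7]
z = y + H·x̄ = [7] + [-8] = [-1]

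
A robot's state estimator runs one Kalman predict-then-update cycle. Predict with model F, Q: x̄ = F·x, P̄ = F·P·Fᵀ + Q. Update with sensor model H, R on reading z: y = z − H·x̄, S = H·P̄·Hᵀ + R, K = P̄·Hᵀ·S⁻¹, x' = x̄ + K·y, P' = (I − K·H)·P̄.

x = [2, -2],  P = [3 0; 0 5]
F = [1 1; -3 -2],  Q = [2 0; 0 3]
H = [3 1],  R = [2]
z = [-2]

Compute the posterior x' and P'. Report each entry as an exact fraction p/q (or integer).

x' = [0, -2]
P' = [159/28 -65/4; -65/4 193/4]

x̄ = F·x = [0, -2]
P̄ = F·P·Fᵀ + Q = [10 -19; -19 50]
y = z − H·x̄ = [0]
S = H·P̄·Hᵀ + R = [28]
K = P̄·Hᵀ·S⁻¹ = [11/28; -1/4]
x' = x̄ + K·y = [0, -2]
P' = (I − K·H)·P̄ = [159/28 -65/4; -65/4 193/4]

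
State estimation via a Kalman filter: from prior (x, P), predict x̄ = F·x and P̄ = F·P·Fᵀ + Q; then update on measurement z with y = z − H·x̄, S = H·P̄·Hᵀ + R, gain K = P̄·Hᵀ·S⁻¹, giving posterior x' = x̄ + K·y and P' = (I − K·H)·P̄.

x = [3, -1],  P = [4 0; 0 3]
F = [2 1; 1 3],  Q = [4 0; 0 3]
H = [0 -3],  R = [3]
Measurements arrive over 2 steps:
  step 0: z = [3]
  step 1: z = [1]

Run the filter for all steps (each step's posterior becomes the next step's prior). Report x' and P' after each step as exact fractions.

step 0: x̄ = F·x = [5, 0]
step 0: P̄ = F·P·Fᵀ + Q = [23 17; 17 34]
step 0: y = z − H·x̄ = [3]
step 0: S = H·P̄·Hᵀ + R = [309]
step 0: K = P̄·Hᵀ·S⁻¹ = [-17/103; -34/103]
step 0: x' = x̄ + K·y = [464/103, -102/103]
step 0: P' = (I − K·H)·P̄ = [1502/103 17/103; 17/103 34/103]
step 1: x̄ = F·x = [826/103, 158/103]
step 1: P̄ = F·P·Fᵀ + Q = [6522/103 3225/103; 3225/103 2219/103]
step 1: y = z − H·x̄ = [577/103]
step 1: S = H·P̄·Hᵀ + R = [20280/103]
step 1: K = P̄·Hᵀ·S⁻¹ = [-645/1352; -2219/6760]
step 1: x' = x̄ + K·y = [7229/1352, -2061/6760]
step 1: P' = (I − K·H)·P̄ = [25023/1352 645/1352; 645/1352 2219/6760]

step 0: x' = [464/103, -102/103], P' = [1502/103 17/103; 17/103 34/103]
step 1: x' = [7229/1352, -2061/6760], P' = [25023/1352 645/1352; 645/1352 2219/6760]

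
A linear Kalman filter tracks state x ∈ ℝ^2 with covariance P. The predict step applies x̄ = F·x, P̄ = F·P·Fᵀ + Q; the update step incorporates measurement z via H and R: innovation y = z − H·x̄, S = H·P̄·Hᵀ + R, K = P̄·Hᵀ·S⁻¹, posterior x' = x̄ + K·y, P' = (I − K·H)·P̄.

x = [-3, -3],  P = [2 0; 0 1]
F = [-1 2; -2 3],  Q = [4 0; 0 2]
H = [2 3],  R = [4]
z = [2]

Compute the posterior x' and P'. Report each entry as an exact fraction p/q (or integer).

x' = [-31/67, 304/335]
P' = [170/67 -100/67; -100/67 436/335]

x̄ = F·x = [-3, -3]
P̄ = F·P·Fᵀ + Q = [10 10; 10 19]
y = z − H·x̄ = [17]
S = H·P̄·Hᵀ + R = [335]
K = P̄·Hᵀ·S⁻¹ = [10/67; 77/335]
x' = x̄ + K·y = [-31/67, 304/335]
P' = (I − K·H)·P̄ = [170/67 -100/67; -100/67 436/335]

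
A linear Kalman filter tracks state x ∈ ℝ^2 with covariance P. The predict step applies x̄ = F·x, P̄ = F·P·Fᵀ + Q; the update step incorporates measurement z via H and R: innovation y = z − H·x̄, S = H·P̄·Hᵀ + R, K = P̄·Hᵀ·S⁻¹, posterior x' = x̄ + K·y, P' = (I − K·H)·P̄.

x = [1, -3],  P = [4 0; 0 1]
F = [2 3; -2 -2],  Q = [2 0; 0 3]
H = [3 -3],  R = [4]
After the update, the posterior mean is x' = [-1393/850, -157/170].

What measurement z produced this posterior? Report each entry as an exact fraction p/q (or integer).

x̄ = F·x = [-7, 4]
P̄ = F·P·Fᵀ + Q = [27 -22; -22 23]
S = H·P̄·Hᵀ + R = [850]
K = P̄·Hᵀ·S⁻¹ = [147/850; -27/170]
x' − x̄ = [4557/850, -837/170] = K·y
y = (KᵀK)⁻¹·Kᵀ·(x' − x̄) = [31]
z = y + H·x̄ = [31] + [-33] = [-2]

z = [-2]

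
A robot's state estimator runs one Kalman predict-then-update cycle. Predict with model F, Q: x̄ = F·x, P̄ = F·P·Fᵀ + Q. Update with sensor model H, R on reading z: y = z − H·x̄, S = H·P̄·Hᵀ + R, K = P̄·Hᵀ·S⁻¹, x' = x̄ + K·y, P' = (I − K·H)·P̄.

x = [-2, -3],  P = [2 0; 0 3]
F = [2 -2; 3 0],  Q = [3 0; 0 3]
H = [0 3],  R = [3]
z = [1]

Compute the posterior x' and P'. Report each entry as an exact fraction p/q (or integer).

x̄ = F·x = [2, -6]
P̄ = F·P·Fᵀ + Q = [23 12; 12 21]
y = z − H·x̄ = [19]
S = H·P̄·Hᵀ + R = [192]
K = P̄·Hᵀ·S⁻¹ = [3/16; 21/64]
x' = x̄ + K·y = [89/16, 15/64]
P' = (I − K·H)·P̄ = [65/4 3/16; 3/16 21/64]

x' = [89/16, 15/64]
P' = [65/4 3/16; 3/16 21/64]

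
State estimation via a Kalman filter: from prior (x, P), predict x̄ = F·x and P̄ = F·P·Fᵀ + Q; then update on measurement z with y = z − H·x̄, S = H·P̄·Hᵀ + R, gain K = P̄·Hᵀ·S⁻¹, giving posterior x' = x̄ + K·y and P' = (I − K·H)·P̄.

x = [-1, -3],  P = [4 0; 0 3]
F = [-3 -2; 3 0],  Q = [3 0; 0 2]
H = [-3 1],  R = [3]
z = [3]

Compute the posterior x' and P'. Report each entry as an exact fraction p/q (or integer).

x̄ = F·x = [9, -3]
P̄ = F·P·Fᵀ + Q = [51 -36; -36 38]
y = z − H·x̄ = [33]
S = H·P̄·Hᵀ + R = [716]
K = P̄·Hᵀ·S⁻¹ = [-189/716; 73/358]
x' = x̄ + K·y = [207/716, 1335/358]
P' = (I − K·H)·P̄ = [795/716 909/358; 909/358 1473/179]

x' = [207/716, 1335/358]
P' = [795/716 909/358; 909/358 1473/179]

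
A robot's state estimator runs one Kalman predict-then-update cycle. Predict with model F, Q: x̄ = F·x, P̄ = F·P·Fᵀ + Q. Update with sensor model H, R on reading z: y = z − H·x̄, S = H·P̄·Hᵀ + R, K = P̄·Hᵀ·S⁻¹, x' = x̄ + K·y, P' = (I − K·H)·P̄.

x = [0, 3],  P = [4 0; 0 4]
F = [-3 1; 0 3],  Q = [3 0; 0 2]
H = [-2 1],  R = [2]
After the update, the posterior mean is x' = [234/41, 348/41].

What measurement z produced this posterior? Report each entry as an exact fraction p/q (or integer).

z = [-3]

x̄ = F·x = [3, 9]
P̄ = F·P·Fᵀ + Q = [43 12; 12 38]
S = H·P̄·Hᵀ + R = [164]
K = P̄·Hᵀ·S⁻¹ = [-37/82; 7/82]
x' − x̄ = [111/41, -21/41] = K·y
y = (KᵀK)⁻¹·Kᵀ·(x' − x̄) = [-6]
z = y + H·x̄ = [-6] + [3] = [-3]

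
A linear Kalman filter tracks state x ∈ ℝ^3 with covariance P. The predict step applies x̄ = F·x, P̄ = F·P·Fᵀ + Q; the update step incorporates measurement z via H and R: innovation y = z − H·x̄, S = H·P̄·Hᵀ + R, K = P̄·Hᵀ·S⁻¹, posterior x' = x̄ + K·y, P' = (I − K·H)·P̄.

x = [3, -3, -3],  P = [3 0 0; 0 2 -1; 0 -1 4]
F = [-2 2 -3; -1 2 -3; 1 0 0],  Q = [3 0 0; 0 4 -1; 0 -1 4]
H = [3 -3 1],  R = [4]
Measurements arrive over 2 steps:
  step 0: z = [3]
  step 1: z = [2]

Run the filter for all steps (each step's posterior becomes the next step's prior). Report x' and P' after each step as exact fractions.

step 0: x' = [-78/89, -63/89, 276/89], P' = [5878/89 5665/89 -555/89; 5665/89 5558/89 -349/89; -555/89 -349/89 622/89]
step 1: x' = [-272676/30365, -302678/30365, -29364/30365], P' = [1270684/30365 1343902/30365 212946/30365; 1343902/30365 1521941/30365 472553/30365; 212946/30365 472553/30365 734289/30365]

step 0: x̄ = F·x = [-3, 0, 3]
step 0: P̄ = F·P·Fᵀ + Q = [71 62 -6; 62 63 -4; -6 -4 7]
step 0: y = z − H·x̄ = [9]
step 0: S = H·P̄·Hᵀ + R = [89]
step 0: K = P̄·Hᵀ·S⁻¹ = [21/89; -7/89; 1/89]
step 0: x' = x̄ + K·y = [-78/89, -63/89, 276/89]
step 0: P' = (I − K·H)·P̄ = [5878/89 5665/89 -555/89; 5665/89 5558/89 -349/89; -555/89 -349/89 622/89]
step 1: x̄ = F·x = [-798/89, -876/89, -78/89]
step 1: P̄ = F·P·Fᵀ + Q = [3817/89 4789/89 1239/89; 4789/89 12262/89 7028/89; 1239/89 7028/89 6234/89]
step 1: y = z − H·x̄ = [22/89]
step 1: S = H·P̄·Hᵀ + R = [30365/89]
step 1: K = P̄·Hᵀ·S⁻¹ = [-1677/30365; -15391/30365; -11133/30365]
step 1: x' = x̄ + K·y = [-272676/30365, -302678/30365, -29364/30365]
step 1: P' = (I − K·H)·P̄ = [1270684/30365 1343902/30365 212946/30365; 1343902/30365 1521941/30365 472553/30365; 212946/30365 472553/30365 734289/30365]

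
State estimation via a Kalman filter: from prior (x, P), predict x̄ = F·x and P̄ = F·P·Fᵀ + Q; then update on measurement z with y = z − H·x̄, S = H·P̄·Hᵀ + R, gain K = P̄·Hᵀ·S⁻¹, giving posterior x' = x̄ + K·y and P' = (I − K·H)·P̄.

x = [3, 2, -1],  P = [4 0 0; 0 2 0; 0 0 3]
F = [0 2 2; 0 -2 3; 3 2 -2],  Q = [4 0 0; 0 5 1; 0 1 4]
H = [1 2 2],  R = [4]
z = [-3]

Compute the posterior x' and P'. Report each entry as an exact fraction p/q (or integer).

x' = [-1, -31/3, 19/2]
P' = [132/7 30/7 -94/7; 30/7 2120/63 -745/21; -94/7 -745/21 299/7]

x̄ = F·x = [2, -7, 15]
P̄ = F·P·Fᵀ + Q = [24 10 -4; 10 40 -25; -4 -25 60]
y = z − H·x̄ = [-21]
S = H·P̄·Hᵀ + R = [252]
K = P̄·Hᵀ·S⁻¹ = [1/7; 10/63; 11/42]
x' = x̄ + K·y = [-1, -31/3, 19/2]
P' = (I − K·H)·P̄ = [132/7 30/7 -94/7; 30/7 2120/63 -745/21; -94/7 -745/21 299/7]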